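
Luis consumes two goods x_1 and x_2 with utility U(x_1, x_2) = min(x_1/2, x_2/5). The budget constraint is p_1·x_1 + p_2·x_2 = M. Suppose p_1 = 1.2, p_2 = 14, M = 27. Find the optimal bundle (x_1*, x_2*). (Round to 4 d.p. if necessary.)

Leontief preferences: the optimum is at the kink where x_1/2 = x_2/5, i.e. x_2 = (5/2)·x_1.
Budget: p_1·x_1 + p_2·(5/2)·x_1 = M, so (2·p_1 + 5·p_2)·x_1 = 2·M.
Demand: x_1*(p_1,p_2,M) = 2·M/(2·p_1 + 5·p_2), x_2* = 5·M/(2·p_1 + 5·p_2).
Here 2·1.2 + 5·14 = 72.4, giving x_1* = 0.7459 and x_2* = 1.8646.

x_1* = 0.7459, x_2* = 1.8646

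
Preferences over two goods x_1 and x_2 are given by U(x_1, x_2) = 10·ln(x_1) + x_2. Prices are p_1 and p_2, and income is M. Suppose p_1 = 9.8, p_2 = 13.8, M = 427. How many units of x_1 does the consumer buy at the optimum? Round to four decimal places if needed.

x_1* = 14.0816

MU_x_1 = 10/x_1, MU_x_2 = 1. Tangency: 10/x_1 = p_1/p_2.
So x_1*(p_1,p_2) = 10·p_2/p_1, independent of income; and x_2* = (M − 10·p_2)/p_2.
At the given prices: x_1* = 10·13.8/9.8 = 14.0816.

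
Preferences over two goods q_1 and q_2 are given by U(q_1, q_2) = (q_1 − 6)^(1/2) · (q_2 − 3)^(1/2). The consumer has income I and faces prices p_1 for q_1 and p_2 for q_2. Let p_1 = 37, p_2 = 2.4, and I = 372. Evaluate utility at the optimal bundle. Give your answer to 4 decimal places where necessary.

Let q_1' = q_1−6, q_2' = q_2−3. MRS = q_2'/q_1' = p_1/p_2.
Substituting into the budget: q_1* = 6 + 0.5·(I − 6·p_1 − 3·p_2)/p_1, and q_2* = 3 + 0.5·(…)/p_2.
Discretionary income = 372 − 6·37 − 3·2.4 = 142.8; q_1* = 6 + 0.5·142.8/37 = 7.9297; q_2* = 3 + 0.5·142.8/2.4 = 32.75.
Utility at the optimum: U(7.9297, 32.75) = 7.5769.

V = 7.5769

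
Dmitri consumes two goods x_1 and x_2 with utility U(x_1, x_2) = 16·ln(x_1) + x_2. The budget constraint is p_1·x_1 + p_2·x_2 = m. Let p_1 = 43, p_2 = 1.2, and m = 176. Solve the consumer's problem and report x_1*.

MU_x_1 = 16/x_1, MU_x_2 = 1. Tangency: 16/x_1 = p_1/p_2.
So x_1*(p_1,p_2) = 16·p_2/p_1, independent of income; and x_2* = (m − 16·p_2)/p_2.
At the given prices: x_1* = 16·1.2/43 = 0.4465.

x_1* = 0.4465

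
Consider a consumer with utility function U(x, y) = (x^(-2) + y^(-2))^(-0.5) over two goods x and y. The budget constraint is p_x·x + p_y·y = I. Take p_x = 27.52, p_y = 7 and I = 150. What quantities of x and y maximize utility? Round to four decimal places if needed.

MRS = MU_x/MU_y = (y/x)^(3). Set equal to p_x/p_y.
Solve for the ratio: y/x = [p_x/p_y]^(1/3).
With the ratio pinned down, the budget gives x* = I/(p_x + p_y·(y/x)) and y* = (y/x)·x*.
Numerically y/x = 1.578278, so x* = 150/(27.52 + 7·1.578278) = 3.8892 and y* = 1.578278·3.8892 = 6.1383.

x* = 3.8892, y* = 6.1383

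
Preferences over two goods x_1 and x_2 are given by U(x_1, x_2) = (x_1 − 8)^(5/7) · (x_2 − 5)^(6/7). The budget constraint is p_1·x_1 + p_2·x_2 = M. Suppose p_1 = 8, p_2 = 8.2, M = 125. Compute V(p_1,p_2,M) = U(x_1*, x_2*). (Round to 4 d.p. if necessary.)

Substituting into the budget: x_1* = 8 + 5/11·(M − 8·p_1 − 5·p_2)/p_1, and x_2* = 5 + 6/11·(…)/p_2.
Discretionary income = 125 − 8·8 − 5·8.2 = 20; x_1* = 8 + 5/11·20/8 = 9.1364; x_2* = 5 + 6/11·20/8.2 = 6.3304.
Utility at the optimum: U(9.1364, 6.3304) = 1.3993.

V = 1.3993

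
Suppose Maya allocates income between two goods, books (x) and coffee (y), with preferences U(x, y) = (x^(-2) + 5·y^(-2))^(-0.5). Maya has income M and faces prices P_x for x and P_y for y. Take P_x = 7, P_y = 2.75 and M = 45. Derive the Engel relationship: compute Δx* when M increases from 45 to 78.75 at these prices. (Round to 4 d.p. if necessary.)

Δx* = 2.5148

MRS = MU_x/MU_y = (1/5)·(y/x)^(3). Set equal to P_x/P_y.
Solve for the ratio: y/x = [5·P_x/P_y]^(1/3).
Substitute y = (y/x)·x into the budget: x* = M/(P_x + P_y·(y/x)).
Numerically y/x = 2.334775, so x* = 45/(7 + 2.75·2.334775) = 3.353.
At M' = 78.75: x* = 5.8678. Change: 5.8678 − 3.353 = 2.5148.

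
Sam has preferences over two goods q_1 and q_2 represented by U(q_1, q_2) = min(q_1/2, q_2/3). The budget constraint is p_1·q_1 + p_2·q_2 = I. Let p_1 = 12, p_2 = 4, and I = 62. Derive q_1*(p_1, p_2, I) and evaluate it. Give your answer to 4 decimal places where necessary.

With perfect complements, no substitution: consume in ratio q_1:q_2 = 2:3.
Budget: p_1·q_1 + p_2·(3/2)·q_1 = I, so (2·p_1 + 3·p_2)·q_1 = 2·I.
Demand: q_1*(p_1,p_2,I) = 2·I/(2·p_1 + 3·p_2), q_2* = 3·I/(2·p_1 + 3·p_2).
Here 2·12 + 3·4 = 36, giving q_1* = 3.4444.

q_1* = 3.4444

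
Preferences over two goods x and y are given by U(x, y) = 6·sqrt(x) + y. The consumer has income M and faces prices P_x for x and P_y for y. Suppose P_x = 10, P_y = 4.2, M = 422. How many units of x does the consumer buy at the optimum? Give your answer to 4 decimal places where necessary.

Plugging in: x* = (3·4.2/10)² = 1.5876.

x* = 1.5876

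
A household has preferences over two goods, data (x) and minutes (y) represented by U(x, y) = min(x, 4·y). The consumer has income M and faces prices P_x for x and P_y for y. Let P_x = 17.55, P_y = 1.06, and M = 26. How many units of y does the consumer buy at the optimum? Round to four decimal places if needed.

y* = 0.3649

With perfect complements, no substitution: consume in ratio x:y = 4:1.
Budget: P_x·x + P_y·(1/4)·x = M, so (4·P_x + P_y)·x = 4·M.
Demand: x*(P_x,P_y,M) = 4·M/(4·P_x + P_y), y* = M/(4·P_x + P_y).
Here 4·17.55 + 1.06 = 71.26, giving y* = 0.3649.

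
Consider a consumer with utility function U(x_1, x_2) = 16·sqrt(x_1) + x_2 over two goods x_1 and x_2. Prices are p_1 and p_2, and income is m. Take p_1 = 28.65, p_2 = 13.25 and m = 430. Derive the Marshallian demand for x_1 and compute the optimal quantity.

Set MRS = p_1/p_2: 8·x_1^(−1/2) = p_1/p_2.
Solve: √x_1 = 8·p_2/p_1, so x_1*(p_1,p_2) = (8·p_2/p_1)², and x_2* = (m − p_1·x_1*)/p_2.
Plugging in: x_1* = (8·13.25/28.65)² = 13.6887.

x_1* = 13.6887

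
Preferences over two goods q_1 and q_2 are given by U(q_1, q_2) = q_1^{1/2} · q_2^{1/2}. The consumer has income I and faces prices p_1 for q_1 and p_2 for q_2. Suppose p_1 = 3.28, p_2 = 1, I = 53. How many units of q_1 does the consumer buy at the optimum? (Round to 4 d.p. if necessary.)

Demand: q_1*(p_1,p_2,I) = 0.5·I/p_1 and q_2* = 0.5·I/p_2.
At p_1=3.28, p_2=1, I=53: q_1* = 0.5·53/3.28 = 8.0793.

q_1* = 8.0793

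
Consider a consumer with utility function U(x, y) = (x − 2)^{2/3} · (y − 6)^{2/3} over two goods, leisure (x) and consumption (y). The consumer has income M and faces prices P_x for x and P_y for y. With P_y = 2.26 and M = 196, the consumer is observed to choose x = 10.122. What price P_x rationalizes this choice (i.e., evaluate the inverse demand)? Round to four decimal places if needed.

This is Cobb-Douglas in (x−2, y−6): tangency gives 2/3·P_y·(y−6) = 2/3·P_x·(x−2).
After buying the subsistence bundle (2, 6), a share 0.5 of the remaining income goes to x: x* = 2 + 0.5·(M − 2P_x − 6P_y)/P_x.
Set x* = 10.122 in the demand function and solve for P_x: P_x = 10.

P_x = 10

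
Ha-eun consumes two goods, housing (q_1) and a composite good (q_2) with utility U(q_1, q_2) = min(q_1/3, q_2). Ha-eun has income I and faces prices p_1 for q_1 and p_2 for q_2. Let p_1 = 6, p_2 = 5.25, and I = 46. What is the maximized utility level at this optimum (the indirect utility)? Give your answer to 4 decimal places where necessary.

Leontief preferences: the optimum is at the kink where q_1/3 = q_2/1, i.e. q_2 = (1/3)·q_1.
Budget: p_1·q_1 + p_2·(1/3)·q_1 = I, so (3·p_1 + p_2)·q_1 = 3·I.
Demand: q_1*(p_1,p_2,I) = 3·I/(3·p_1 + p_2), q_2* = I/(3·p_1 + p_2).
Here 3·6 + 5.25 = 23.25, giving q_1* = 5.9355 and q_2* = 1.9785.
Utility at the optimum: U(5.9355, 1.9785) = 1.9785.

V = 1.9785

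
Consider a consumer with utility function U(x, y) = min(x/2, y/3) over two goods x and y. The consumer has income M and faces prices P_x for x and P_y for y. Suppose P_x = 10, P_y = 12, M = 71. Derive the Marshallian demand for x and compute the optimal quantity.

Here 2·10 + 3·12 = 56, giving x* = 2.5357.

x* = 2.5357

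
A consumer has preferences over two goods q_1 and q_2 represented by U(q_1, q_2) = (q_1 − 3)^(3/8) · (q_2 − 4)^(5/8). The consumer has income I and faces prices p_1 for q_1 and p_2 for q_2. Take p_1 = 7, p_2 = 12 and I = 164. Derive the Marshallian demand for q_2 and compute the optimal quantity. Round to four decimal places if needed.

Let q_1' = q_1−3, q_2' = q_2−4. MRS = (3/5)·q_2'/q_1' = p_1/p_2.
Substituting into the budget: q_1* = 3 + 0.375·(I − 3·p_1 − 4·p_2)/p_1, and q_2* = 4 + 0.625·(…)/p_2.
Discretionary income = 164 − 3·7 − 4·12 = 95; q_2* = 4 + 0.625·95/12 = 8.9479.

q_2* = 8.9479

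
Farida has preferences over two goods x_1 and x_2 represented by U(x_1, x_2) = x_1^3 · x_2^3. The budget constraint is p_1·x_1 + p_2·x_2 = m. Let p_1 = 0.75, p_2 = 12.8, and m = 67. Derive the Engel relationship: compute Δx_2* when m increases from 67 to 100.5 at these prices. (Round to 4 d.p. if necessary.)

Δx_2* = 1.3086

The MRS is x_2/x_1. Set MRS = p_1/p_2.
So 3·p_2·x_2 = 3·p_1·x_1; combined with the budget, a share 0.5 of income goes to x_1.
Demand: x_1*(p_1,p_2,m) = 0.5·m/p_1 and x_2* = 0.5·m/p_2.
At p_1=0.75, p_2=12.8, m=67: x_2* = 0.5·67/12.8 = 2.6172.
At m' = 100.5: x_2* = 3.9258. Change: 3.9258 − 2.6172 = 1.3086.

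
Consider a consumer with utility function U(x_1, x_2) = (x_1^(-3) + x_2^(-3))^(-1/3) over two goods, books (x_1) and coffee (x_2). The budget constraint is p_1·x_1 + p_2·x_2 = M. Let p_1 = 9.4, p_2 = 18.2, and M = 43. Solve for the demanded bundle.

From the CES first-order condition, (x_2/x_1)^(4) = p_1/p_2.
Solve for the ratio: x_2/x_1 = [p_1/p_2]^(0.25).
With the ratio pinned down, the budget gives x_1* = M/(p_1 + p_2·(x_2/x_1)) and x_2* = (x_2/x_1)·x_1*.
Numerically x_2/x_1 = 0.847743, so x_1* = 43/(9.4 + 18.2·0.847743) = 1.7319 and x_2* = 0.847743·1.7319 = 1.4682.

x_1* = 1.7319, x_2* = 1.4682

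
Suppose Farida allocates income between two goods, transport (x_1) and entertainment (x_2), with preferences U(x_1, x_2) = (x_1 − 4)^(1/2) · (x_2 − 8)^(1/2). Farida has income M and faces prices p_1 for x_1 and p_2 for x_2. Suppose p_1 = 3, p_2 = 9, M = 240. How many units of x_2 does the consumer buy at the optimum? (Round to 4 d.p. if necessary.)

Let x_1' = x_1−4, x_2' = x_2−8. MRS = x_2'/x_1' = p_1/p_2.
Substituting into the budget: x_1* = 4 + 0.5·(M − 4·p_1 − 8·p_2)/p_1, and x_2* = 8 + 0.5·(…)/p_2.
Discretionary income = 240 − 4·3 − 8·9 = 156; x_2* = 8 + 0.5·156/9 = 16.6667.

x_2* = 16.6667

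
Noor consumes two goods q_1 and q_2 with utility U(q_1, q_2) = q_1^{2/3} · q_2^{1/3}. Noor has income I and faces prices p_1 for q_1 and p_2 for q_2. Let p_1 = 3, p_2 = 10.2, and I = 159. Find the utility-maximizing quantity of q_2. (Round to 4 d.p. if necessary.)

MU_q_1/MU_q_2 = (2/3·q_2)/(1/3·q_1); tangency sets this equal to p_1/p_2.
Rearranging, p_2·q_2 = (1/2)·p_1·q_1. Substituting into the budget gives p_1·q_1·(1 + (1/2)) = I.
Demand: q_1*(p_1,p_2,I) = 2/3·I/p_1 and q_2* = 1/3·I/p_2.
At p_1=3, p_2=10.2, I=159: q_2* = 1/3·159/10.2 = 5.1961.

q_2* = 5.1961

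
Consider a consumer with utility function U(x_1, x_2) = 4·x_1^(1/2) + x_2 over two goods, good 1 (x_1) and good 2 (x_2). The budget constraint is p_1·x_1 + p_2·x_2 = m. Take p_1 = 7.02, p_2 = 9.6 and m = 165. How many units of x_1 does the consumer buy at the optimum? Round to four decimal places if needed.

x_1* = 7.4805

Set MRS = p_1/p_2: 2·x_1^(−1/2) = p_1/p_2.
Solve: √x_1 = 2·p_2/p_1, so x_1*(p_1,p_2) = (2·p_2/p_1)², and x_2* = (m − p_1·x_1*)/p_2.
Plugging in: x_1* = (2·9.6/7.02)² = 7.4805.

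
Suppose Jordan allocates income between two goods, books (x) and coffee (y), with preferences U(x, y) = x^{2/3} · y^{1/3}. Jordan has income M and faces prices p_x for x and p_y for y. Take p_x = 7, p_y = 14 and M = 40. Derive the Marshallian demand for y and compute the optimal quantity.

y* = 0.9524

Demand: x*(p_x,p_y,M) = 2/3·M/p_x and y* = 1/3·M/p_y.
At p_x=7, p_y=14, M=40: y* = 1/3·40/14 = 0.9524.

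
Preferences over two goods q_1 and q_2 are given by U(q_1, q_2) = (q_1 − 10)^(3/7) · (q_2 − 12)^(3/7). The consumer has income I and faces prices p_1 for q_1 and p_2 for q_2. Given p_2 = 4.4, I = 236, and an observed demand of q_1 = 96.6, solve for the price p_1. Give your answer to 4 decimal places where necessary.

p_1 = 1

MRS = (q_2−12)/(q_1−10). Tangency with p_1/p_2 gives q_2−12 = (p_1/p_2)·(q_1−10).
After buying the subsistence bundle (10, 12), a share 0.5 of the remaining income goes to q_1: q_1* = 10 + 0.5·(I − 10p_1 − 12p_2)/p_1.
Set q_1* = 96.6 in the demand function and solve for p_1: p_1 = 1.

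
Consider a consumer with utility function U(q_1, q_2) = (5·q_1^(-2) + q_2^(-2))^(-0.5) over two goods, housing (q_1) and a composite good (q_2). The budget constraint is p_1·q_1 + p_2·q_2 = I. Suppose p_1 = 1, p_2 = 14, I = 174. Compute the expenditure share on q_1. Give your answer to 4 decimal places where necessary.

MRS = MU_q_1/MU_q_2 = 5·(q_2/q_1)^(3). Set equal to p_1/p_2.
Hence q_2/q_1 = ((1/5)·p_1/p_2)^(1/(3)), i.e. raised to the 1/3 power.
Substitute q_2 = (q_2/q_1)·q_1 into the budget: q_1* = I/(p_1 + p_2·(q_2/q_1)).
Numerically q_2/q_1 = 0.242643, so q_1* = 174/(1 + 14·0.242643) = 39.5724 and q_2* = 0.242643·39.5724 = 9.602.
Expenditure on q_1: 1·39.5724 = 39.5724; share = 0.2274.

share on q_1 = 0.2274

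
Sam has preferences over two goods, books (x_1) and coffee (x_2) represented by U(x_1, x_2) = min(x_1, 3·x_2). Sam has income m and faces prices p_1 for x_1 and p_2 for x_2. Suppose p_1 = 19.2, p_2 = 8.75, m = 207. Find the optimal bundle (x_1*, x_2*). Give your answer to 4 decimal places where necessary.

Leontief preferences: the optimum is at the kink where x_1/3 = x_2/1, i.e. x_2 = (1/3)·x_1.
Budget: p_1·x_1 + p_2·(1/3)·x_1 = m, so (3·p_1 + p_2)·x_1 = 3·m.
Demand: x_1*(p_1,p_2,m) = 3·m/(3·p_1 + p_2), x_2* = m/(3·p_1 + p_2).
Here 3·19.2 + 8.75 = 66.35, giving x_1* = 9.3595 and x_2* = 3.1198.

x_1* = 9.3595, x_2* = 3.1198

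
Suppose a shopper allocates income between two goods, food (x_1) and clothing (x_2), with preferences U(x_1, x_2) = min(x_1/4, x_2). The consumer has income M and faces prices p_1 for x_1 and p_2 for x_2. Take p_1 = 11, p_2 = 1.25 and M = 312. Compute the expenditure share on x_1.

Leontief preferences: the optimum is at the kink where x_1/4 = x_2/1, i.e. x_2 = (1/4)·x_1.
Budget: p_1·x_1 + p_2·(1/4)·x_1 = M, so (4·p_1 + p_2)·x_1 = 4·M.
Demand: x_1*(p_1,p_2,M) = 4·M/(4·p_1 + p_2), x_2* = M/(4·p_1 + p_2).
Here 4·11 + 1.25 = 45.25, giving x_1* = 27.5801 and x_2* = 6.895.
Expenditure on x_1: 11·27.5801 = 303.3812; share = 0.9724.

share on x_1 = 0.9724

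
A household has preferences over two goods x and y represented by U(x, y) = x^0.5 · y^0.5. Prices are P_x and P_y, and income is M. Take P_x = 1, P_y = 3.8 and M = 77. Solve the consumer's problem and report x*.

x* = 38.5

Tangency: MRS = y/x = P_x/P_y.
So 0.5·P_y·y = 0.5·P_x·x; combined with the budget, a share 0.5 of income goes to x.
Demand: x*(P_x,P_y,M) = 0.5·M/P_x and y* = 0.5·M/P_y.
At P_x=1, P_y=3.8, M=77: x* = 0.5·77/1 = 38.5.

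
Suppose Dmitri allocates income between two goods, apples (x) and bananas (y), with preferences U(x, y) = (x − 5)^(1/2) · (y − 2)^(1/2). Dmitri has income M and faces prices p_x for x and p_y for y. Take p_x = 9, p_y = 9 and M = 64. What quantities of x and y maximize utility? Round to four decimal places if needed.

Let x' = x−5, y' = y−2. MRS = y'/x' = p_x/p_y.
Substituting into the budget: x* = 5 + 0.5·(M − 5·p_x − 2·p_y)/p_x, and y* = 2 + 0.5·(…)/p_y.
Discretionary income = 64 − 5·9 − 2·9 = 1; x* = 5 + 0.5·1/9 = 5.0556; y* = 2 + 0.5·1/9 = 2.0556.

x* = 5.0556, y* = 2.0556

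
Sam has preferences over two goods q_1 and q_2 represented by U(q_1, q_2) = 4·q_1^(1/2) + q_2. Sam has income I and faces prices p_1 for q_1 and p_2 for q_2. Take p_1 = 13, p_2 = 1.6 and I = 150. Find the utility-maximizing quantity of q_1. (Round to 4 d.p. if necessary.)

q_1* = 0.0606

Utility is quasi-linear in q_2; the FOC for q_1 is 2/√q_1 = p_1/p_2.
Solve: √q_1 = 2·p_2/p_1, so q_1*(p_1,p_2) = (2·p_2/p_1)², and q_2* = (I − p_1·q_1*)/p_2.
Plugging in: q_1* = (2·1.6/13)² = 0.0606.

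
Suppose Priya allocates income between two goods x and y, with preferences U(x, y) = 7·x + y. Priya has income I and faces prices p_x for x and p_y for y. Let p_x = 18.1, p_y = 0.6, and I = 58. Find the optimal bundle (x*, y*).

x* = 0, y* = 96.6667

Perfect substitutes: compare marginal utility per dollar. 7/p_x vs 1/p_y → 0.3867 vs 1.6667.
y gives more utility per dollar, so spend all income on y: y* = I/p_y, x* = 0.
Numerically: x* = 0, y* = 96.6667.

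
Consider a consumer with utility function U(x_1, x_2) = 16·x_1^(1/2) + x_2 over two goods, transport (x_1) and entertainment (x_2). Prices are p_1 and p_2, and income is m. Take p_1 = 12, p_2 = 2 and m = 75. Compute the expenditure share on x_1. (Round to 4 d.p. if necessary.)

Set MRS = p_1/p_2: 8·x_1^(−1/2) = p_1/p_2.
Thus x_1* = (8·p_2/p_1)² — independent of m — with the rest of income spent on x_2.
Plugging in: x_1* = (8·2/12)² = 1.7778, x_2* = 26.8333.
Expenditure on x_1: 12·1.7778 = 21.3333; share = 0.2844.

share on x_1 = 0.2844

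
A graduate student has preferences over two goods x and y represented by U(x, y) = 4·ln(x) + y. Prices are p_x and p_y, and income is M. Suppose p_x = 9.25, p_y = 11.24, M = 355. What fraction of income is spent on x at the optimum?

Set MRS = p_x/p_y: (4/x)/1 = p_x/p_y.
So x*(p_x,p_y) = 4·p_y/p_x, independent of income; and y* = (M − 4·p_y)/p_y.
At the given prices: x* = 4·11.24/9.25 = 4.8605, and y* = 27.5836.
Expenditure on x: 9.25·4.8605 = 44.96; share = 0.1266.

share on x = 0.1266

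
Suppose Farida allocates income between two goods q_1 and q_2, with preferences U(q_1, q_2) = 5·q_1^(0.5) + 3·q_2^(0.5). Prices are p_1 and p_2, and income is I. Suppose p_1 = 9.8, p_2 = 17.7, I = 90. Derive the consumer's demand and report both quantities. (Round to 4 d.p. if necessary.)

MU_q_1 ∝ 5·q_1^(-0.5), MU_q_2 ∝ 3·q_2^(-0.5), so MRS = (5/3)·(q_2/q_1)^(0.5) = p_1/p_2.
Hence q_2/q_1 = ((3/5)·p_1/p_2)^(1/(0.5)), i.e. raised to the 2 power.
With the ratio pinned down, the budget gives q_1* = I/(p_1 + p_2·(q_2/q_1)) and q_2* = (q_2/q_1)·q_1*.
Numerically q_2/q_1 = 0.110359, so q_1* = 90/(9.8 + 17.7·0.110359) = 7.6574 and q_2* = 0.110359·7.6574 = 0.8451.

q_1* = 7.6574, q_2* = 0.8451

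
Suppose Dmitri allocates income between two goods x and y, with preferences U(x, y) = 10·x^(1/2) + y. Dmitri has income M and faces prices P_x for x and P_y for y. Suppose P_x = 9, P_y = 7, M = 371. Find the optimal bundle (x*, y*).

x* = 15.1235, y* = 33.5556

MU_x = 5/√x, MU_y = 1. Tangency: 5/√x = P_x/P_y.
Thus x* = (5·P_y/P_x)² — independent of M — with the rest of income spent on y.
Plugging in: x* = (5·7/9)² = 15.1235, y* = 33.5556.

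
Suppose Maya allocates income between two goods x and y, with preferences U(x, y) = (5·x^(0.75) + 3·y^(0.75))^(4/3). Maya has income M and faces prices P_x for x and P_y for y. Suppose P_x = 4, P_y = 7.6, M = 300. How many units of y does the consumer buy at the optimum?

y* = 0.732

MU_x ∝ 5·x^(-0.25), MU_y ∝ 3·y^(-0.25), so MRS = (5/3)·(y/x)^(0.25) = P_x/P_y.
Solve for the ratio: y/x = [(3/5)·P_x/P_y]^(4).
With the ratio pinned down, the budget gives x* = M/(P_x + P_y·(y/x)) and y* = (y/x)·x*.
Numerically y/x = 0.009945, so x* = 300/(4 + 7.6·0.009945) = 73.6092 and y* = 0.009945·73.6092 = 0.732.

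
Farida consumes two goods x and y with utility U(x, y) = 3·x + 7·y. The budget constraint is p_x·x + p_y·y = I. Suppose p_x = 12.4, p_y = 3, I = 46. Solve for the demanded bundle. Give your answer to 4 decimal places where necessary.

Perfect substitutes: compare marginal utility per dollar. 3/p_x vs 7/p_y → 0.2419 vs 2.3333.
y gives more utility per dollar, so spend all income on y: y* = I/p_y, x* = 0.
Numerically: x* = 0, y* = 15.3333.

x* = 0, y* = 15.3333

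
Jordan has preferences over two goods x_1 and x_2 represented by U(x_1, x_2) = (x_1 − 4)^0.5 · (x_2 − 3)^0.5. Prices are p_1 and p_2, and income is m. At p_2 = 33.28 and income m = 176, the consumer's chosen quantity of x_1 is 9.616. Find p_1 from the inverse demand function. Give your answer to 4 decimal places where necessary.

MRS = (x_2−3)/(x_1−4). Tangency with p_1/p_2 gives x_2−3 = (p_1/p_2)·(x_1−4).
Substituting into the budget: x_1* = 4 + 0.5·(m − 4·p_1 − 3·p_2)/p_1, and x_2* = 3 + 0.5·(…)/p_2.
Set x_1* = 9.616 in the demand function and solve for p_1: p_1 = 5.

p_1 = 5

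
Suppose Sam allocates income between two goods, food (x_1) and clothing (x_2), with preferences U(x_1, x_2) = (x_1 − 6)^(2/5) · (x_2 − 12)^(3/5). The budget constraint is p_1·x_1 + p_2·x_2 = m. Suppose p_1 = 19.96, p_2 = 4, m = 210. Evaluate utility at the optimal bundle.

V = 2.8323

Let x_1' = x_1−6, x_2' = x_2−12. MRS = (2/3)·x_2'/x_1' = p_1/p_2.
After buying the subsistence bundle (6, 12), a share 0.4 of the remaining income goes to x_1: x_1* = 6 + 0.4·(m − 6p_1 − 12p_2)/p_1.
Discretionary income = 210 − 6·19.96 − 12·4 = 42.24; x_1* = 6 + 0.4·42.24/19.96 = 6.8465; x_2* = 12 + 0.6·42.24/4 = 18.336.
Utility at the optimum: U(6.8465, 18.336) = 2.8323.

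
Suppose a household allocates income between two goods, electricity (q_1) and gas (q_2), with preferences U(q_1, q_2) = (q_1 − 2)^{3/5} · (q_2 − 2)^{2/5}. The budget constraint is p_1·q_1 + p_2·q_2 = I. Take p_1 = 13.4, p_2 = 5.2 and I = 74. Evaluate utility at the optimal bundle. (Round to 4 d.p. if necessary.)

V = 2.046

Discretionary income = 74 − 2·13.4 − 2·5.2 = 36.8; q_1* = 2 + 0.6·36.8/13.4 = 3.6478; q_2* = 2 + 0.4·36.8/5.2 = 4.8308.
Utility at the optimum: U(3.6478, 4.8308) = 2.046.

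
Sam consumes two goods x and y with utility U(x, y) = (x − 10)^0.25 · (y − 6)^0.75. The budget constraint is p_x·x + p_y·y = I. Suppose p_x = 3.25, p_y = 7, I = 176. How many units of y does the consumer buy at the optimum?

y* = 16.875

Let x' = x−10, y' = y−6. MRS = (1/3)·y'/x' = p_x/p_y.
After buying the subsistence bundle (10, 6), a share 0.25 of the remaining income goes to x: x* = 10 + 0.25·(I − 10p_x − 6p_y)/p_x.
Discretionary income = 176 − 10·3.25 − 6·7 = 101.5; y* = 6 + 0.75·101.5/7 = 16.875.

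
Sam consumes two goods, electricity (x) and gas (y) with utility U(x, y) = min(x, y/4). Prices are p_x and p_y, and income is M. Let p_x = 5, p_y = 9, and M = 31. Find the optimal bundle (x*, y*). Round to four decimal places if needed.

Leontief preferences: the optimum is at the kink where x/1 = y/4, i.e. y = 4·x.
Budget: p_x·x + p_y·4·x = M, so (p_x + 4·p_y)·x = M.
Demand: x*(p_x,p_y,M) = M/(p_x + 4·p_y), y* = 4·M/(p_x + 4·p_y).
Here 5 + 4·9 = 41, giving x* = 0.7561 and y* = 3.0244.

x* = 0.7561, y* = 3.0244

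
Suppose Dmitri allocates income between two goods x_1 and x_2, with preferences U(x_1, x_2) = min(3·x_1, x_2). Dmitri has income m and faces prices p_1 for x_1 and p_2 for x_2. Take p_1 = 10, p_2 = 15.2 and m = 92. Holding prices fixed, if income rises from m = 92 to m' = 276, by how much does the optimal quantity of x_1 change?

Leontief preferences: the optimum is at the kink where x_1/1 = x_2/3, i.e. x_2 = 3·x_1.
Budget: p_1·x_1 + p_2·3·x_1 = m, so (p_1 + 3·p_2)·x_1 = m.
Demand: x_1*(p_1,p_2,m) = m/(p_1 + 3·p_2), x_2* = 3·m/(p_1 + 3·p_2).
Here 10 + 3·15.2 = 55.6, giving x_1* = 1.6547.
At m' = 276: x_1* = 4.964. Change: 4.964 − 1.6547 = 3.3094.

Δx_1* = 3.3094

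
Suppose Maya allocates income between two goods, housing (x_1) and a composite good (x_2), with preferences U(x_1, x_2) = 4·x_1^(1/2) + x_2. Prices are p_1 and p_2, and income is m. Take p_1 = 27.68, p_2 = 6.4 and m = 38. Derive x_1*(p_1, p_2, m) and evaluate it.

Set MRS = p_1/p_2: 2·x_1^(−1/2) = p_1/p_2.
Solve: √x_1 = 2·p_2/p_1, so x_1*(p_1,p_2) = (2·p_2/p_1)², and x_2* = (m − p_1·x_1*)/p_2.
Plugging in: x_1* = (2·6.4/27.68)² = 0.2138.

x_1* = 0.2138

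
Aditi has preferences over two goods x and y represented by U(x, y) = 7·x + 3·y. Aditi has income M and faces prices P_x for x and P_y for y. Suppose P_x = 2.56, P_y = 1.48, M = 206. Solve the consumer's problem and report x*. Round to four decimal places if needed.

x* = 80.4688

Numerically: x* = 80.4688, y* = 0.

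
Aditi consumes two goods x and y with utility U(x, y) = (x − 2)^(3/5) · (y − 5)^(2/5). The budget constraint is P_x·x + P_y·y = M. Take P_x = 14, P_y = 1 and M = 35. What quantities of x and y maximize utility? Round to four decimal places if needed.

MRS = (3/2)·(y−5)/(x−2). Tangency with P_x/P_y gives y−5 = (2/3)·(P_x/P_y)·(x−2).
After buying the subsistence bundle (2, 5), a share 0.6 of the remaining income goes to x: x* = 2 + 0.6·(M − 2P_x − 5P_y)/P_x.
Discretionary income = 35 − 2·14 − 5·1 = 2; x* = 2 + 0.6·2/14 = 2.0857; y* = 5 + 0.4·2/1 = 5.8.

x* = 2.0857, y* = 5.8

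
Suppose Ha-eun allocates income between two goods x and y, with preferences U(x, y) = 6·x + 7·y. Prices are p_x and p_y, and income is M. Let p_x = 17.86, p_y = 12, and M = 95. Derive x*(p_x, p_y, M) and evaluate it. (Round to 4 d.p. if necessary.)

x* = 0

y gives more utility per dollar, so spend all income on y: y* = M/p_y, x* = 0.
Numerically: x* = 0, y* = 7.9167.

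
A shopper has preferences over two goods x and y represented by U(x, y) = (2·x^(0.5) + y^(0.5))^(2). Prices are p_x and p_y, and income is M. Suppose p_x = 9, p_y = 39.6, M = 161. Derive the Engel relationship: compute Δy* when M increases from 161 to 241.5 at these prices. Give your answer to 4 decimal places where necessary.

From the CES first-order condition, 2·(y/x)^(0.5) = p_x/p_y.
Hence y/x = ((1/2)·p_x/p_y)^(1/(0.5)), i.e. raised to the 2 power.
With the ratio pinned down, the budget gives x* = M/(p_x + p_y·(y/x)) and y* = (y/x)·x*.
Numerically y/x = 0.012913, so x* = 161/(9 + 39.6·0.012913) = 16.9271 and y* = 0.012913·16.9271 = 0.2186.
At M' = 241.5: y* = 0.3279. Change: 0.3279 − 0.2186 = 0.1093.

Δy* = 0.1093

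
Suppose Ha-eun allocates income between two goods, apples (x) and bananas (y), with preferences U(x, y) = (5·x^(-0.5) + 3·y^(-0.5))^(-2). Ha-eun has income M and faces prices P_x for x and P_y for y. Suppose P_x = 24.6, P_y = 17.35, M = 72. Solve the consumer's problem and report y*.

From the CES first-order condition, (5/3)·(y/x)^(1.5) = P_x/P_y.
Solve for the ratio: y/x = [(3/5)·P_x/P_y]^(2/3).
With the ratio pinned down, the budget gives x* = M/(P_x + P_y·(y/x)) and y* = (y/x)·x*.
Numerically y/x = 0.897824, so x* = 72/(24.6 + 17.35·0.897824) = 1.7921 and y* = 0.897824·1.7921 = 1.609.

y* = 1.609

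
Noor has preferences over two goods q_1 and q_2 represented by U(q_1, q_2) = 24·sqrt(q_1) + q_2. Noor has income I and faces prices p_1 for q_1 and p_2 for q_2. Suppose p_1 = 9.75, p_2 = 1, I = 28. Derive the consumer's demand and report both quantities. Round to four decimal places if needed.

q_1* = 1.5148, q_2* = 13.2308

Utility is quasi-linear in q_2; the FOC for q_1 is 12/√q_1 = p_1/p_2.
Solve: √q_1 = 12·p_2/p_1, so q_1*(p_1,p_2) = (12·p_2/p_1)², and q_2* = (I − p_1·q_1*)/p_2.
Plugging in: q_1* = (12·1/9.75)² = 1.5148, q_2* = 13.2308.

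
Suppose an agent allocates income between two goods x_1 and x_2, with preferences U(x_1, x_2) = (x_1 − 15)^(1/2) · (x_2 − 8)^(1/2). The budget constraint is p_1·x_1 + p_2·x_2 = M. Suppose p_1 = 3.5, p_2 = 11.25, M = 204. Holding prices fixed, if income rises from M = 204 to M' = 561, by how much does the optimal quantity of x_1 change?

MRS = (x_2−8)/(x_1−15). Tangency with p_1/p_2 gives x_2−8 = (p_1/p_2)·(x_1−15).
After buying the subsistence bundle (15, 8), a share 0.5 of the remaining income goes to x_1: x_1* = 15 + 0.5·(M − 15p_1 − 8p_2)/p_1.
Discretionary income = 204 − 15·3.5 − 8·11.25 = 61.5; x_1* = 15 + 0.5·61.5/3.5 = 23.7857.
At M' = 561: x_1* = 74.7857. Change: 74.7857 − 23.7857 = 51.

Δx_1* = 51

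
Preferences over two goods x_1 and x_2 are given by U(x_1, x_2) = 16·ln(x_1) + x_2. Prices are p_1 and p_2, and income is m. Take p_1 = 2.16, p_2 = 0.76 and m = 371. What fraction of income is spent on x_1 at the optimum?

At the given prices: x_1* = 16·0.76/2.16 = 5.6296, and x_2* = 472.1579.
Expenditure on x_1: 2.16·5.6296 = 12.16; share = 0.0328.

share on x_1 = 0.0328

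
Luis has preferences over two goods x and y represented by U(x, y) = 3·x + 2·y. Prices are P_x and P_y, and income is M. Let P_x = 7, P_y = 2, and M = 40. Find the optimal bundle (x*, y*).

x* = 0, y* = 20

Linear utility — the consumer picks whichever good has higher MU/price: 3/7 = 0.4286 vs 2/2 = 1.
y gives more utility per dollar, so spend all income on y: y* = M/P_y, x* = 0.
Numerically: x* = 0, y* = 20.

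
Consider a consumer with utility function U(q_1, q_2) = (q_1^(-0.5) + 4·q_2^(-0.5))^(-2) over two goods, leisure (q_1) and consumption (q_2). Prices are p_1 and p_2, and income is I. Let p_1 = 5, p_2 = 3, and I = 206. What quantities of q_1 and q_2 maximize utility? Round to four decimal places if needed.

q_1* = 13.1827, q_2* = 46.6956

From the CES first-order condition, (1/4)·(q_2/q_1)^(1.5) = p_1/p_2.
Hence q_2/q_1 = (4·p_1/p_2)^(1/(1.5)), i.e. raised to the 2/3 power.
With the ratio pinned down, the budget gives q_1* = I/(p_1 + p_2·(q_2/q_1)) and q_2* = (q_2/q_1)·q_1*.
Numerically q_2/q_1 = 3.542195, so q_1* = 206/(5 + 3·3.542195) = 13.1827 and q_2* = 3.542195·13.1827 = 46.6956.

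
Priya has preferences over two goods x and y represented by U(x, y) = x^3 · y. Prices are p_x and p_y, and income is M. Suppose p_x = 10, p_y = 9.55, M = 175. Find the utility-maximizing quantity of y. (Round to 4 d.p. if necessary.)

y* = 4.5812

Tangency: MRS = 3·y/x = p_x/p_y.
Rearranging, p_y·y = (1/3)·p_x·x. Substituting into the budget gives p_x·x·(1 + (1/3)) = M.
Demand: x*(p_x,p_y,M) = 0.75·M/p_x and y* = 0.25·M/p_y.
At p_x=10, p_y=9.55, M=175: y* = 0.25·175/9.55 = 4.5812.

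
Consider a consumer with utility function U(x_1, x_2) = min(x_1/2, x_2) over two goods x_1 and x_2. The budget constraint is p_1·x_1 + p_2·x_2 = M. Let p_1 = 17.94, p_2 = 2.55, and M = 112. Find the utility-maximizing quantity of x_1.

x_1* = 5.8288

Here 2·17.94 + 2.55 = 38.43, giving x_1* = 5.8288.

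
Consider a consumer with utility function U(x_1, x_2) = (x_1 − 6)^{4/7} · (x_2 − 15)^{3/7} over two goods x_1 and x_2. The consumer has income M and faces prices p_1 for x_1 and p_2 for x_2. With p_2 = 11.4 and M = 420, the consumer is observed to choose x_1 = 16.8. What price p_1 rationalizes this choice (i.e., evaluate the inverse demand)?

Let x_1' = x_1−6, x_2' = x_2−15. MRS = (4/3)·x_2'/x_1' = p_1/p_2.
Substituting into the budget: x_1* = 6 + 4/7·(M − 6·p_1 − 15·p_2)/p_1, and x_2* = 15 + 3/7·(…)/p_2.
Set x_1* = 16.8 in the demand function and solve for p_1: p_1 = 10.

p_1 = 10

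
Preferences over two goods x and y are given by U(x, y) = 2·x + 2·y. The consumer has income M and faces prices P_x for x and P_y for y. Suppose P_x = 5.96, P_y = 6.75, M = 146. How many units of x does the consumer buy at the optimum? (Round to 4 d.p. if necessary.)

Perfect substitutes: compare marginal utility per dollar. 2/P_x vs 2/P_y → 0.3356 vs 0.2963.
x gives more utility per dollar, so spend all income on x: x* = M/P_x, y* = 0.
Numerically: x* = 24.4966, y* = 0.

x* = 24.4966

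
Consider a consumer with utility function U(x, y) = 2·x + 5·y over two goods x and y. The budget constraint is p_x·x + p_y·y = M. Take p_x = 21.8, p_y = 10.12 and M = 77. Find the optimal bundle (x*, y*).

Linear utility — the consumer picks whichever good has higher MU/price: 2/21.8 = 0.0917 vs 5/10.12 = 0.4941.
y gives more utility per dollar, so spend all income on y: y* = M/p_y, x* = 0.
Numerically: x* = 0, y* = 7.6087.

x* = 0, y* = 7.6087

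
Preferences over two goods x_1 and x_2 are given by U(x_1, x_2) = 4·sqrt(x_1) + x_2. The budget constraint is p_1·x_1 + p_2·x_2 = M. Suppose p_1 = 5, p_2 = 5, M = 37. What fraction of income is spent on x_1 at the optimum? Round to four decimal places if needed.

share on x_1 = 0.5405

MU_x_1 = 2/√x_1, MU_x_2 = 1. Tangency: 2/√x_1 = p_1/p_2.
Solve: √x_1 = 2·p_2/p_1, so x_1*(p_1,p_2) = (2·p_2/p_1)², and x_2* = (M − p_1·x_1*)/p_2.
Plugging in: x_1* = (2·5/5)² = 4, x_2* = 3.4.
Expenditure on x_1: 5·4 = 20; share = 0.5405.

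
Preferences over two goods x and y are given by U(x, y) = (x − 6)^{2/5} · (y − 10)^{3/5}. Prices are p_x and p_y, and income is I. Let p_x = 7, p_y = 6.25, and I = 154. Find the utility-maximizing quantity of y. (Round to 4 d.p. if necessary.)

y* = 14.752

MRS = (2/3)·(y−10)/(x−6). Tangency with p_x/p_y gives y−10 = (3/2)·(p_x/p_y)·(x−6).
After buying the subsistence bundle (6, 10), a share 0.4 of the remaining income goes to x: x* = 6 + 0.4·(I − 6p_x − 10p_y)/p_x.
Discretionary income = 154 − 6·7 − 10·6.25 = 49.5; y* = 10 + 0.6·49.5/6.25 = 14.752.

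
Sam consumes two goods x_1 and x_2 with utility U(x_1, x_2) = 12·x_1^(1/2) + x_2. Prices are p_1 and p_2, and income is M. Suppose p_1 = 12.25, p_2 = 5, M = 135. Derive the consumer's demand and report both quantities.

x_1* = 5.9975, x_2* = 12.3061

Utility is quasi-linear in x_2; the FOC for x_1 is 6/√x_1 = p_1/p_2.
Solve: √x_1 = 6·p_2/p_1, so x_1*(p_1,p_2) = (6·p_2/p_1)², and x_2* = (M − p_1·x_1*)/p_2.
Plugging in: x_1* = (6·5/12.25)² = 5.9975, x_2* = 12.3061.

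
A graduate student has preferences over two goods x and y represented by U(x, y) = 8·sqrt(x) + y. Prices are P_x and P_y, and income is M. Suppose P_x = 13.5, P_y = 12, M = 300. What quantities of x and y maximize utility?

Plugging in: x* = (4·12/13.5)² = 12.642, y* = 10.7778.

x* = 12.642, y* = 10.7778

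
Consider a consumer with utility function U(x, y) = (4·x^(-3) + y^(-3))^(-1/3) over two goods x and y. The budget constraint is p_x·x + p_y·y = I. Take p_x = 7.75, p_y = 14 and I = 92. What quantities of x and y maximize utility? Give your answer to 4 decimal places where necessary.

From the CES first-order condition, 4·(y/x)^(4) = p_x/p_y.
Solve for the ratio: y/x = [(1/4)·p_x/p_y]^(0.25).
Substitute y = (y/x)·x into the budget: x* = I/(p_x + p_y·(y/x)).
Numerically y/x = 0.609928, so x* = 92/(7.75 + 14·0.609928) = 5.648 and y* = 0.609928·5.648 = 3.4449.

x* = 5.648, y* = 3.4449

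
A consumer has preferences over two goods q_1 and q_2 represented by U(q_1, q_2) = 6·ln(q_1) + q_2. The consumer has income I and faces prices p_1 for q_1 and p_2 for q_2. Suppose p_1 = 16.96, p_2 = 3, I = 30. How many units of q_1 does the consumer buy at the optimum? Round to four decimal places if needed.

Set MRS = p_1/p_2: (6/q_1)/1 = p_1/p_2.
So q_1*(p_1,p_2) = 6·p_2/p_1, independent of income; and q_2* = (I − 6·p_2)/p_2.
At the given prices: q_1* = 6·3/16.96 = 1.0613.

q_1* = 1.0613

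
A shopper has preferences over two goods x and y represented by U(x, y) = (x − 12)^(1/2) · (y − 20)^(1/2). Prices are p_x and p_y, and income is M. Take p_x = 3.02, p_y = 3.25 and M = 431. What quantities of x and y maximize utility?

MRS = (y−20)/(x−12). Tangency with p_x/p_y gives y−20 = (p_x/p_y)·(x−12).
After buying the subsistence bundle (12, 20), a share 0.5 of the remaining income goes to x: x* = 12 + 0.5·(M − 12p_x − 20p_y)/p_x.
Discretionary income = 431 − 12·3.02 − 20·3.25 = 329.76; x* = 12 + 0.5·329.76/3.02 = 66.596; y* = 20 + 0.5·329.76/3.25 = 70.7323.

x* = 66.596, y* = 70.7323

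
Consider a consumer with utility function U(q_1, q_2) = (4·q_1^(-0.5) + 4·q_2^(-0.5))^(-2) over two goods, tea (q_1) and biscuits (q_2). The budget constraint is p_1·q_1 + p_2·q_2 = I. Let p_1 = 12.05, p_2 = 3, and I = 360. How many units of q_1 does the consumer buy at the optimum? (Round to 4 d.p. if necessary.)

q_1* = 18.3388

MRS = MU_q_1/MU_q_2 = (q_2/q_1)^(1.5). Set equal to p_1/p_2.
Hence q_2/q_1 = (p_1/p_2)^(1/(1.5)), i.e. raised to the 2/3 power.
Substitute q_2 = (q_2/q_1)·q_1 into the budget: q_1* = I/(p_1 + p_2·(q_2/q_1)).
Numerically q_2/q_1 = 2.526837, so q_1* = 360/(12.05 + 3·2.526837) = 18.3388.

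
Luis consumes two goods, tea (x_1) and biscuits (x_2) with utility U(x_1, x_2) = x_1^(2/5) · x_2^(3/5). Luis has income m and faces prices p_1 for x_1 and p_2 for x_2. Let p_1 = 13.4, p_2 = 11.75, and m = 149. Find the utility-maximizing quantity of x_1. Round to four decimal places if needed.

The MRS is (2/3)·x_2/x_1. Set MRS = p_1/p_2.
So 0.4·p_2·x_2 = 0.6·p_1·x_1; combined with the budget, a share 0.4 of income goes to x_1.
Demand: x_1*(p_1,p_2,m) = 0.4·m/p_1 and x_2* = 0.6·m/p_2.
At p_1=13.4, p_2=11.75, m=149: x_1* = 0.4·149/13.4 = 4.4478.

x_1* = 4.4478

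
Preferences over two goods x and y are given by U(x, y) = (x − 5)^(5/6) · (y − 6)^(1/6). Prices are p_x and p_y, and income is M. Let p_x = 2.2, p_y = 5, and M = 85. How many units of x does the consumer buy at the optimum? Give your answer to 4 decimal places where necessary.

Substituting into the budget: x* = 5 + 5/6·(M − 5·p_x − 6·p_y)/p_x, and y* = 6 + 1/6·(…)/p_y.
Discretionary income = 85 − 5·2.2 − 6·5 = 44; x* = 5 + 5/6·44/2.2 = 21.6667.

x* = 21.6667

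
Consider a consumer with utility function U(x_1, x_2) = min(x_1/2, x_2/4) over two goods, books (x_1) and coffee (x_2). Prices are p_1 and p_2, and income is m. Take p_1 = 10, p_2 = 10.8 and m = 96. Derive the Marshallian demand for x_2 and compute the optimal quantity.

x_2* = 6.0759

With perfect complements, no substitution: consume in ratio x_1:x_2 = 2:4.
Budget: p_1·x_1 + p_2·2·x_1 = m, so (2·p_1 + 4·p_2)·x_1 = 2·m.
Demand: x_1*(p_1,p_2,m) = 2·m/(2·p_1 + 4·p_2), x_2* = 4·m/(2·p_1 + 4·p_2).
Here 2·10 + 4·10.8 = 63.2, giving x_2* = 6.0759.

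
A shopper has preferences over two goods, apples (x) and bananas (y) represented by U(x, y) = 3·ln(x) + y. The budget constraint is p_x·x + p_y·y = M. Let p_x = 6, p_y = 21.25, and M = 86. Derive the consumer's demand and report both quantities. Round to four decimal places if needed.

x* = 10.625, y* = 1.0471

At the given prices: x* = 3·21.25/6 = 10.625, and y* = 1.0471.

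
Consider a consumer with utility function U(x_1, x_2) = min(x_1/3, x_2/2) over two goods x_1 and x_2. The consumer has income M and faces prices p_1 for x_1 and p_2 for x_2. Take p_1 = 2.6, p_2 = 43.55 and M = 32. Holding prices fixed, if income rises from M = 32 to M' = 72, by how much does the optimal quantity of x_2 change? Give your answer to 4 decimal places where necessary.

Leontief preferences: the optimum is at the kink where x_1/3 = x_2/2, i.e. x_2 = (2/3)·x_1.
Budget: p_1·x_1 + p_2·(2/3)·x_1 = M, so (3·p_1 + 2·p_2)·x_1 = 3·M.
Demand: x_1*(p_1,p_2,M) = 3·M/(3·p_1 + 2·p_2), x_2* = 2·M/(3·p_1 + 2·p_2).
Here 3·2.6 + 2·43.55 = 94.9, giving x_2* = 0.6744.
At M' = 72: x_2* = 1.5174. Change: 1.5174 − 0.6744 = 0.843.

Δx_2* = 0.843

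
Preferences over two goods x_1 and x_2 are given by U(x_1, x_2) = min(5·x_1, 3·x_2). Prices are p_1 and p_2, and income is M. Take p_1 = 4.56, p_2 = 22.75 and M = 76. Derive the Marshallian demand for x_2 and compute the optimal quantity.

Leontief preferences: the optimum is at the kink where x_1/3 = x_2/5, i.e. x_2 = (5/3)·x_1.
Budget: p_1·x_1 + p_2·(5/3)·x_1 = M, so (3·p_1 + 5·p_2)·x_1 = 3·M.
Demand: x_1*(p_1,p_2,M) = 3·M/(3·p_1 + 5·p_2), x_2* = 5·M/(3·p_1 + 5·p_2).
Here 3·4.56 + 5·22.75 = 127.43, giving x_2* = 2.982.

x_2* = 2.982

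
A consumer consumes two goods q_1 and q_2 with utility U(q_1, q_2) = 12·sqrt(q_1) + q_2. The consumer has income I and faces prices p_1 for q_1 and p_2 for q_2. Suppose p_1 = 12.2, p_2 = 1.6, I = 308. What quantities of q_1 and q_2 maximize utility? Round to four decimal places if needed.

MU_q_1 = 6/√q_1, MU_q_2 = 1. Tangency: 6/√q_1 = p_1/p_2.
Solve: √q_1 = 6·p_2/p_1, so q_1*(p_1,p_2) = (6·p_2/p_1)², and q_2* = (I − p_1·q_1*)/p_2.
Plugging in: q_1* = (6·1.6/12.2)² = 0.6192, q_2* = 187.7787.

q_1* = 0.6192, q_2* = 187.7787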